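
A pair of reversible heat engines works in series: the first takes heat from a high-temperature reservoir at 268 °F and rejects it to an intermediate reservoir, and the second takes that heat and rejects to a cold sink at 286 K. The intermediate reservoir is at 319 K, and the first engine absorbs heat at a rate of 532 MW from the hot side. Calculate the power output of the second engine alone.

Ẇ₂ ≈ 43.4 MW

T_H = 268 °F → (268 − 32) × 5/9 = 131.11 °C = 404.26 K.
Heat entering the second stage: Q_m = Q_H·(T_m/T_H) = 532 × 319.00/404.26 = 420 MW.
Second-stage efficiency η₂ = 1 − T_C/T_m = 1 − 286.00/319.00 = 0.1034, so W₂ = η₂·Q_m = 43.4 MW.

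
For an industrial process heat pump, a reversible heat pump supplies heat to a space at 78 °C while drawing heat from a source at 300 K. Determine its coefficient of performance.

T_H = 78 °C → 78 + 273.15 = 351.15 K.
For a reversible heat pump, COP_HP = T_H/(T_H − T_C) = 351.15/(351.15 − 300.00) = 6.87.

COP_HP ≈ 6.87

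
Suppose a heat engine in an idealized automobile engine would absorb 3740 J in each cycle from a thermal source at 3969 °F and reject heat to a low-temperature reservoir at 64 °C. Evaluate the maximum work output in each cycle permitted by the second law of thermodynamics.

T_H = 3969 °F → (3969 − 32) × 5/9 = 2187.22 °C = 2460.37 K.
T_C = 64 °C → 64 + 273.15 = 337.15 K.
The second-law ceiling is the Carnot efficiency, η_max = 1 − T_C/T_H = 1 − 337.15/2460.37 = 0.8630.
W_max = η_max · Q_H = 0.8630 × 3740 = 3230 J.

W_max ≈ 3230 J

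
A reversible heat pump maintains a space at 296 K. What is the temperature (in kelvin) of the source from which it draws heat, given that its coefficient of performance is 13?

T_C ≈ 273 K

COP_HP = T_H/(T_H − T_C) ⇒ T_C = T_H·(COP_HP − 1)/COP_HP = 296.00 × (13 − 1)/13 = 273 K.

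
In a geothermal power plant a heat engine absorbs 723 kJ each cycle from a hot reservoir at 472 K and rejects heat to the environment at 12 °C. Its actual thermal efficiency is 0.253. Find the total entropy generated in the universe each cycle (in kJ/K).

ΔS_univ ≈ 0.3622 kJ/K

T_C = 12 °C → 12 + 273.15 = 285.15 K.
W = η·Q_H = 0.253 × 723 = 182.9 kJ, so Q_C = Q_H − W = 540.1 kJ.
Entropy balance on the reservoirs: −Q_H/T_H = -1.532 kJ/K, +Q_C/T_C = 1.894 kJ/K.
ΔS_univ = −Q_H/T_H + Q_C/T_C = 0.3622 kJ/K (> 0, since η = 0.253 < η_Carnot = 0.396).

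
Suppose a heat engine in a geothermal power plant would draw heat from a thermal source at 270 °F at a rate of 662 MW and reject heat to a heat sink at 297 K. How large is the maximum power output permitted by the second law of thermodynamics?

Ẇ_max ≈ 177.0 MW

T_H = 270 °F → (270 − 32) × 5/9 = 132.22 °C = 405.37 K.
The upper bound on efficiency is η_max = 1 − T_C/T_H = 1 − 297.00/405.37 = 0.2673.
W_max = η_max · Q_H = 0.2673 × 662 = 177.0 MW.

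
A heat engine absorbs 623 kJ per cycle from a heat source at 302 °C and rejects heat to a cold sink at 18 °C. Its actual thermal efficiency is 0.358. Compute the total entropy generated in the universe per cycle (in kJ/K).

ΔS_univ ≈ 0.291 kJ/K

T_H = 302 °C → 302 + 273.15 = 575.15 K.
T_C = 18 °C → 18 + 273.15 = 291.15 K.
W = η·Q_H = 0.358 × 623 = 223.0 kJ, so Q_C = Q_H − W = 400.0 kJ.
Entropy balance on the reservoirs: −Q_H/T_H = -1.083 kJ/K, +Q_C/T_C = 1.374 kJ/K.
ΔS_univ = −Q_H/T_H + Q_C/T_C = 0.291 kJ/K (> 0, since η = 0.358 < η_Carnot = 0.494).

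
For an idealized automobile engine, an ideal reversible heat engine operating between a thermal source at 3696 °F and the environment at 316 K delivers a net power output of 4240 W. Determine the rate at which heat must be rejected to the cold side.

Q̇_C ≈ 672 W

T_H = 3696 °F → (3696 − 32) × 5/9 = 2035.56 °C = 2308.71 K.
η_rev = 1 − T_C/T_H = 1 − 316.00/2308.71 = 0.8631.
Since Q_C/Q_H = T_C/T_H and Q_H = W/η, Q_C = W·T_C/(T_H − T_C) = 4240 × 316.00/1992.71 = 672 W.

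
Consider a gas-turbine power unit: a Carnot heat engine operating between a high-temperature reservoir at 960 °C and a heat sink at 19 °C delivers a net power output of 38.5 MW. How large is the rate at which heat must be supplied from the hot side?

T_H = 960 °C → 960 + 273.15 = 1233.15 K.
T_C = 19 °C → 19 + 273.15 = 292.15 K.
The Carnot efficiency is η = 1 − T_C/T_H = 1 − 292.15/1233.15 = 0.7631.
Q_H = W/η = 38.5/0.7631 = 50.5 MW.

Q̇_H ≈ 50.5 MW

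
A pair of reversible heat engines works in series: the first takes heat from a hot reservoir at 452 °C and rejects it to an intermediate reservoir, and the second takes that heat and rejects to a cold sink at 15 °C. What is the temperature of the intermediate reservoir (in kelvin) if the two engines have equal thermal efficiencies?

T_m ≈ 457 K

T_H = 452 °C → 452 + 273.15 = 725.15 K.
T_C = 15 °C → 15 + 273.15 = 288.15 K.
Equal efficiencies require 1 − T_m/T_H = 1 − T_C/T_m, i.e. T_m/T_H = T_C/T_m, so T_m = √(T_H·T_C) = √(725.15 × 288.15) = 457 K.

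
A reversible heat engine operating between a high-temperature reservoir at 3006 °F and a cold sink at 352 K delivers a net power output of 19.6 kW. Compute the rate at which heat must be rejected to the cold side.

T_H = 3006 °F → (3006 − 32) × 5/9 = 1652.22 °C = 1925.37 K.
η_rev = 1 − T_C/T_H = 1 − 352.00/1925.37 = 0.8172.
Since Q_C/Q_H = T_C/T_H and Q_H = W/η, Q_C = W·T_C/(T_H − T_C) = 19.6 × 352.00/1573.37 = 4.38 kW.

Q̇_C ≈ 4.38 kW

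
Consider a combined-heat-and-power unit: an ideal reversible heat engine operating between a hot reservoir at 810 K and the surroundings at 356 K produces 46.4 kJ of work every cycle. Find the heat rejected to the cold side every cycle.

The Carnot efficiency is η = 1 − T_C/T_H = 1 − 356.00/810.00 = 0.5605.
Since Q_C/Q_H = T_C/T_H and Q_H = W/η, Q_C = W·T_C/(T_H − T_C) = 46.4 × 356.00/454.00 = 36.4 kJ.

Q_C ≈ 36.4 kJ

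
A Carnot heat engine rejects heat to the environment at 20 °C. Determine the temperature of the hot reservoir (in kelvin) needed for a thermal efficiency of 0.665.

T_C = 20 °C → 20 + 273.15 = 293.15 K.
From η = 1 − T_C/T_H, solving for T_H gives T_H = T_C/(1 − η) = 293.15/(1 − 0.665) = 875.1 K.

T_H ≈ 875.1 K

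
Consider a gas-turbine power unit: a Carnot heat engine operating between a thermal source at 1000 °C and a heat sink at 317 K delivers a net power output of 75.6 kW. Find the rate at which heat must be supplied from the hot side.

T_H = 1000 °C → 1000 + 273.15 = 1273.15 K.
η_rev = 1 − T_C/T_H = 1 − 317.00/1273.15 = 0.7510.
Q_H = W/η = 75.6/0.7510 = 101 kW.

Q̇_H ≈ 101 kW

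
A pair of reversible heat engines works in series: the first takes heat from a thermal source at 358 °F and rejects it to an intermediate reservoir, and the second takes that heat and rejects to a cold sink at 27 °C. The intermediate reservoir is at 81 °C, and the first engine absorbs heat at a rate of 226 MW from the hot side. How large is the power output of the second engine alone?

Ẇ₂ ≈ 26.9 MW

T_H = 358 °F → (358 − 32) × 5/9 = 181.11 °C = 454.26 K.
T_C = 27 °C → 27 + 273.15 = 300.15 K.
T_m = 81 °C → 81 + 273.15 = 354.15 K.
Heat entering the second stage: Q_m = Q_H·(T_m/T_H) = 226 × 354.15/454.26 = 176 MW.
Second-stage efficiency η₂ = 1 − T_C/T_m = 1 − 300.15/354.15 = 0.1525, so W₂ = η₂·Q_m = 26.9 MW.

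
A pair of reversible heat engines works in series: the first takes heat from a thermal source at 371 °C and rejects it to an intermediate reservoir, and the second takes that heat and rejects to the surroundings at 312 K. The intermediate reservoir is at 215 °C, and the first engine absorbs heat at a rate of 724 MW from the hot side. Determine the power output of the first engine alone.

T_H = 371 °C → 371 + 273.15 = 644.15 K.
T_m = 215 °C → 215 + 273.15 = 488.15 K.
First-stage efficiency η₁ = 1 − T_m/T_H = 1 − 488.15/644.15 = 0.2422.
W₁ = η₁·Q_H = 0.2422 × 724 = 175 MW.

Ẇ₁ ≈ 175 MW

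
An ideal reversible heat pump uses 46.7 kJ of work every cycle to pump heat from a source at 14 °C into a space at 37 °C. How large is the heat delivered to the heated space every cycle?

T_H = 37 °C → 37 + 273.15 = 310.15 K.
T_C = 14 °C → 14 + 273.15 = 287.15 K.
Reversible heating COP: COP_HP = T_H/(T_H − T_C) = 310.15/23.00 = 13.4848.
Q_H = COP_HP · W = 13.4848 × 46.7 = 630 kJ.

Q_H ≈ 630 kJ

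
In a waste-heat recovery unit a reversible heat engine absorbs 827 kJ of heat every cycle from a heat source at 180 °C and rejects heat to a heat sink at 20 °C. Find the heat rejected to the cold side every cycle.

T_H = 180 °C → 180 + 273.15 = 453.15 K.
T_C = 20 °C → 20 + 273.15 = 293.15 K.
Since the cycle is reversible, η = 1 − T_C/T_H = 1 − 293.15/453.15 = 0.3531.
For a reversible cycle Q_C/Q_H = T_C/T_H, so Q_C = 827 × 293.15/453.15 = 535 kJ.

Q_C ≈ 535 kJ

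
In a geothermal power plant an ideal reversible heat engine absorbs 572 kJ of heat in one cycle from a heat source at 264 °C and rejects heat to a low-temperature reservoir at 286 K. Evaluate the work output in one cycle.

T_H = 264 °C → 264 + 273.15 = 537.15 K.
Since the cycle is reversible, η = 1 − T_C/T_H = 1 − 286.00/537.15 = 0.4676.
W = η·Q_H = 0.4676 × 572 = 267 kJ.

W ≈ 267 kJ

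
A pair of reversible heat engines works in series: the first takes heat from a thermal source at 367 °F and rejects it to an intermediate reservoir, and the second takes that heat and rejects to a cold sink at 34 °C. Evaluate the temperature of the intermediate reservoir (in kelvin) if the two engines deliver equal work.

T_H = 367 °F → (367 − 32) × 5/9 = 186.11 °C = 459.26 K.
T_C = 34 °C → 34 + 273.15 = 307.15 K.
For reversible stages Q_m = Q_H·(T_m/T_H). Setting W₁ = Q_H(1 − T_m/T_H) equal to W₂ = Q_m(1 − T_C/T_m) = Q_H·(T_m − T_C)/T_H gives T_H − T_m = T_m − T_C, so T_m = (T_H + T_C)/2 = (459.26 + 307.15)/2 = 383.2 K.

T_m ≈ 383.2 K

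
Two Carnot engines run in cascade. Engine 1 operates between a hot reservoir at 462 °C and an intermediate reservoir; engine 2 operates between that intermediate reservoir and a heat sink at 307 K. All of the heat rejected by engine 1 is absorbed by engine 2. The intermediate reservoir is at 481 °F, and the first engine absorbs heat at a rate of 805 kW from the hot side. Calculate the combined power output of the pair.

T_H = 462 °C → 462 + 273.15 = 735.15 K.
Two reversible stages in series are equivalent to a single Carnot engine between T_H and T_C, so η_total = 1 − T_C/T_H = 1 − 307.00/735.15 = 0.5824.
W_total = η_total · Q_H = 0.5824 × 805 = 468.8 kW.

Ẇ_total ≈ 468.8 kW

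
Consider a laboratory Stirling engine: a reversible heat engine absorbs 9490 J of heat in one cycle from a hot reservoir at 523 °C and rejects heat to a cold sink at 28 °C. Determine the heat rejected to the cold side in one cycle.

T_H = 523 °C → 523 + 273.15 = 796.15 K.
T_C = 28 °C → 28 + 273.15 = 301.15 K.
The Carnot efficiency is η = 1 − T_C/T_H = 1 − 301.15/796.15 = 0.6217.
For a reversible cycle Q_C/Q_H = T_C/T_H, so Q_C = 9490 × 301.15/796.15 = 3590 J.

Q_C ≈ 3590 J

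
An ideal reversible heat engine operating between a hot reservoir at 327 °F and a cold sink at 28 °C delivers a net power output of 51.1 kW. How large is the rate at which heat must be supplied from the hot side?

T_H = 327 °F → (327 − 32) × 5/9 = 163.89 °C = 437.04 K.
T_C = 28 °C → 28 + 273.15 = 301.15 K.
η_rev = 1 − T_C/T_H = 1 − 301.15/437.04 = 0.3109.
Q_H = W/η = 51.1/0.3109 = 164 kW.

Q̇_H ≈ 164 kW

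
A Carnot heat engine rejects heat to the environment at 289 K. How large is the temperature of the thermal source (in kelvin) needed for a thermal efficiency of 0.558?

From η = 1 − T_C/T_H, solving for T_H gives T_H = T_C/(1 − η) = 289.00/(1 − 0.558) = 653.8 K.

T_H ≈ 653.8 K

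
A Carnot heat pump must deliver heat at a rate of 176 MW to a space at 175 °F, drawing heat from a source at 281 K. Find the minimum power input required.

T_H = 175 °F → (175 − 32) × 5/9 = 79.44 °C = 352.59 K.
For a reversible heat pump, COP_HP = T_H/(T_H − T_C) = 352.59/71.59 = 4.9249.
W = Q_H/COP_HP = 176/4.9249 = 35.7 MW.

Ẇ_in ≈ 35.7 MW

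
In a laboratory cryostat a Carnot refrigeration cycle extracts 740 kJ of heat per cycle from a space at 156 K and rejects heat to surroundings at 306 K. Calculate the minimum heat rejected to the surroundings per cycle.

For a reversible cycle Q_H/Q_C = T_H/T_C, so Q_H = Q_C·T_H/T_C = 740 × 306.00/156.00 = 1450 kJ.

Q_H ≈ 1450 kJ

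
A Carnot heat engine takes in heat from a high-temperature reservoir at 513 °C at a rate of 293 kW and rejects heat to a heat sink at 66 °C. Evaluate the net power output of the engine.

Ẇ ≈ 167 kW

T_H = 513 °C → 513 + 273.15 = 786.15 K.
T_C = 66 °C → 66 + 273.15 = 339.15 K.
Carnot efficiency: η = 1 − T_C/T_H = 1 − 339.15/786.15 = 0.5686.
W = η·Q_H = 0.5686 × 293 = 167 kW.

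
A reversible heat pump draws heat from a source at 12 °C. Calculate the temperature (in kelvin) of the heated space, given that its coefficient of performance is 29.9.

T_C = 12 °C → 12 + 273.15 = 285.15 K.
COP_HP = T_H/(T_H − T_C) ⇒ T_H = T_C·COP_HP/(COP_HP − 1) = 285.15 × 29.9/(29.9 − 1) = 295.0 K.

T_H ≈ 295.0 K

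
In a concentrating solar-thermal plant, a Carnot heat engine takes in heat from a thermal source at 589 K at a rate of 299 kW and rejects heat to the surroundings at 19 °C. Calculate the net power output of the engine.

T_C = 19 °C → 19 + 273.15 = 292.15 K.
η_rev = 1 − T_C/T_H = 1 − 292.15/589.00 = 0.5040.
W = η·Q_H = 0.5040 × 299 = 151 kW.

Ẇ ≈ 151 kW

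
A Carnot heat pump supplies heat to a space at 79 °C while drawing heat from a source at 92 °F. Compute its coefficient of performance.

T_H = 79 °C → 79 + 273.15 = 352.15 K.
T_C = 92 °F → (92 − 32) × 5/9 = 33.33 °C = 306.48 K.
The Carnot heat-pump COP is COP_HP = T_H/(T_H − T_C) = 352.15/(352.15 − 306.48) = 7.711.

COP_HP ≈ 7.711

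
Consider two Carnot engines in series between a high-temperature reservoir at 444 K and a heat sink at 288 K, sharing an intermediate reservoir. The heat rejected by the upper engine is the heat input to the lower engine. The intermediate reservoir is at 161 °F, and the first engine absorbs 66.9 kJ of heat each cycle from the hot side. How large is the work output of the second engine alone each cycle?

T_m = 161 °F → (161 − 32) × 5/9 = 71.67 °C = 344.82 K.
Heat entering the second stage: Q_m = Q_H·(T_m/T_H) = 66.9 × 344.82/444.00 = 52.0 kJ.
Second-stage efficiency η₂ = 1 − T_C/T_m = 1 − 288.00/344.82 = 0.1648, so W₂ = η₂·Q_m = 8.56 kJ.

W₂ ≈ 8.56 kJ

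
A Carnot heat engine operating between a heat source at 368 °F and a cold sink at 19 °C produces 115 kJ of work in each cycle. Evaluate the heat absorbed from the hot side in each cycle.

Q_H ≈ 315 kJ

T_H = 368 °F → (368 − 32) × 5/9 = 186.67 °C = 459.82 K.
T_C = 19 °C → 19 + 273.15 = 292.15 K.
Carnot efficiency: η = 1 − T_C/T_H = 1 − 292.15/459.82 = 0.3646.
Q_H = W/η = 115/0.3646 = 315 kJ.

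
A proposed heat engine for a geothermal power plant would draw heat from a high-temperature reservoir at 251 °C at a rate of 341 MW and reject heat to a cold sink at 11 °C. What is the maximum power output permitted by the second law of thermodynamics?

Ẇ_max ≈ 156 MW

T_H = 251 °C → 251 + 273.15 = 524.15 K.
T_C = 11 °C → 11 + 273.15 = 284.15 K.
By the Carnot theorem, η_max = 1 − T_C/T_H = 1 − 284.15/524.15 = 0.4579.
W_max = η_max · Q_H = 0.4579 × 341 = 156 MW.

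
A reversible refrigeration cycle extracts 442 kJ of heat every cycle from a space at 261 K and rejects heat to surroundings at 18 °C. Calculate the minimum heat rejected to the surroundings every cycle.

Q_H ≈ 493.1 kJ

T_H = 18 °C → 18 + 273.15 = 291.15 K.
For a reversible cycle Q_H/Q_C = T_H/T_C, so Q_H = Q_C·T_H/T_C = 442 × 291.15/261.00 = 493.1 kJ.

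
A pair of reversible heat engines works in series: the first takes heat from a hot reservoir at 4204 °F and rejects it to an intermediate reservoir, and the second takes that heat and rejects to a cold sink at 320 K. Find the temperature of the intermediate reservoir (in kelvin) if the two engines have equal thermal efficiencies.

T_H = 4204 °F → (4204 − 32) × 5/9 = 2317.78 °C = 2590.93 K.
Equal efficiencies require 1 − T_m/T_H = 1 − T_C/T_m, i.e. T_m/T_H = T_C/T_m, so T_m = √(T_H·T_C) = √(2590.93 × 320.00) = 911 K.

T_m ≈ 911 K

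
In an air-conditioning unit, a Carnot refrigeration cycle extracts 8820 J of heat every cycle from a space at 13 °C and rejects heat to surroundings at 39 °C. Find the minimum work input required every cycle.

W_in ≈ 801.4 J

T_H = 39 °C → 39 + 273.15 = 312.15 K.
T_C = 13 °C → 13 + 273.15 = 286.15 K.
COP_R = T_C/(T_H − T_C) = 286.15/26.00 = 11.0058.
W = Q_C/COP_R = 8820/11.0058 = 801.4 J.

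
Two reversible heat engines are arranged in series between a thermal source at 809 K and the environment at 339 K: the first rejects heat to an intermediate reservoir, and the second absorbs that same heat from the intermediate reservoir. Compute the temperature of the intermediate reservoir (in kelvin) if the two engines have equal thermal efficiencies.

T_m ≈ 523.7 K

Equal efficiencies require 1 − T_m/T_H = 1 − T_C/T_m, i.e. T_m/T_H = T_C/T_m, so T_m = √(T_H·T_C) = √(809.00 × 339.00) = 523.7 K.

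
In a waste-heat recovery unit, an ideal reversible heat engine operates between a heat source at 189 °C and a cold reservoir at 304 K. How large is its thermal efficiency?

T_H = 189 °C → 189 + 273.15 = 462.15 K.
η_rev = 1 − T_C/T_H = 1 − 304.00/462.15 = 0.342.

η ≈ 0.342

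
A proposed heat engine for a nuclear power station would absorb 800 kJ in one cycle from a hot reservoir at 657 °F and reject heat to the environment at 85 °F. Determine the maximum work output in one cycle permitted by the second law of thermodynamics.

W_max ≈ 409.8 kJ

T_H = 657 °F → (657 − 32) × 5/9 = 347.22 °C = 620.37 K.
T_C = 85 °F → (85 − 32) × 5/9 = 29.44 °C = 302.59 K.
By the Carnot theorem, η_max = 1 − T_C/T_H = 1 − 302.59/620.37 = 0.5122.
W_max = η_max · Q_H = 0.5122 × 800 = 409.8 kJ.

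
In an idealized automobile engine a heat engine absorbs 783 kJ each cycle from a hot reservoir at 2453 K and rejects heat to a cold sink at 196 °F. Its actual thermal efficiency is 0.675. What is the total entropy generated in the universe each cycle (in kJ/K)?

ΔS_univ ≈ 0.3794 kJ/K

T_C = 196 °F → (196 − 32) × 5/9 = 91.11 °C = 364.26 K.
W = η·Q_H = 0.675 × 783 = 528.5 kJ, so Q_C = Q_H − W = 254.5 kJ.
Entropy balance on the reservoirs: −Q_H/T_H = -0.3192 kJ/K, +Q_C/T_C = 0.6986 kJ/K.
ΔS_univ = −Q_H/T_H + Q_C/T_C = 0.3794 kJ/K (> 0, since η = 0.675 < η_Carnot = 0.852).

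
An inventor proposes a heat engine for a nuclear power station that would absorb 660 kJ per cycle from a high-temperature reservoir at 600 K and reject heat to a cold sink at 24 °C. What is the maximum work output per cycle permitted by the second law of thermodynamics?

W_max ≈ 333.1 kJ

T_C = 24 °C → 24 + 273.15 = 297.15 K.
The upper bound on efficiency is η_max = 1 − T_C/T_H = 1 − 297.15/600.00 = 0.5048.
W_max = η_max · Q_H = 0.5048 × 660 = 333.1 kJ.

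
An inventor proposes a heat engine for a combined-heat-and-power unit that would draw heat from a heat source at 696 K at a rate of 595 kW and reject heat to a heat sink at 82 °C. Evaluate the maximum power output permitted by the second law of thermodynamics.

Ẇ_max ≈ 291 kW

T_C = 82 °C → 82 + 273.15 = 355.15 K.
By the Carnot theorem, η_max = 1 − T_C/T_H = 1 − 355.15/696.00 = 0.4897.
W_max = η_max · Q_H = 0.4897 × 595 = 291 kW.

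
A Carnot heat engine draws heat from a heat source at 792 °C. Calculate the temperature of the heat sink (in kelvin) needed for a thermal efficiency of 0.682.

T_H = 792 °C → 792 + 273.15 = 1065.15 K.
From η = 1 − T_C/T_H, T_C = T_H·(1 − η) = 1065.15 × (1 − 0.682) = 339 K.

T_C ≈ 339 K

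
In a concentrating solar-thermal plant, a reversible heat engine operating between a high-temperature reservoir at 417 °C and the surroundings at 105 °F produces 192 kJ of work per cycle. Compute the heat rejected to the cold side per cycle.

Q_C ≈ 160.0 kJ

T_H = 417 °C → 417 + 273.15 = 690.15 K.
T_C = 105 °F → (105 − 32) × 5/9 = 40.56 °C = 313.71 K.
Since the cycle is reversible, η = 1 − T_C/T_H = 1 − 313.71/690.15 = 0.5455.
Since Q_C/Q_H = T_C/T_H and Q_H = W/η, Q_C = W·T_C/(T_H − T_C) = 192 × 313.71/376.44 = 160.0 kJ.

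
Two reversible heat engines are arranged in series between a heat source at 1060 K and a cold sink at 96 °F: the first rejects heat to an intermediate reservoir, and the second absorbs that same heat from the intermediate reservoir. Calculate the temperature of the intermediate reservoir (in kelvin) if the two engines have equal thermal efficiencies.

T_C = 96 °F → (96 − 32) × 5/9 = 35.56 °C = 308.71 K.
Equal efficiencies require 1 − T_m/T_H = 1 − T_C/T_m, i.e. T_m/T_H = T_C/T_m, so T_m = √(T_H·T_C) = √(1060.00 × 308.71) = 572 K.

T_m ≈ 572 K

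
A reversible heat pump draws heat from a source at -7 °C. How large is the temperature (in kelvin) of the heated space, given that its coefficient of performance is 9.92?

T_C = -7 °C → -7 + 273.15 = 266.15 K.
COP_HP = T_H/(T_H − T_C) ⇒ T_H = T_C·COP_HP/(COP_HP − 1) = 266.15 × 9.92/(9.92 − 1) = 296.0 K.

T_H ≈ 296.0 K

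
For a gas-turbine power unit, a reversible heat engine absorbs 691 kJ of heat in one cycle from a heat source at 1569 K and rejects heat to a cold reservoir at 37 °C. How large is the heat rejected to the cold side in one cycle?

T_C = 37 °C → 37 + 273.15 = 310.15 K.
For a reversible engine, η = 1 − T_C/T_H = 1 − 310.15/1569.00 = 0.8023.
For a reversible cycle Q_C/Q_H = T_C/T_H, so Q_C = 691 × 310.15/1569.00 = 136.6 kJ.

Q_C ≈ 136.6 kJ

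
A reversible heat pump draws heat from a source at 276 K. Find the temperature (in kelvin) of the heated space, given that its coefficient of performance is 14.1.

COP_HP = T_H/(T_H − T_C) ⇒ T_H = T_C·COP_HP/(COP_HP − 1) = 276.00 × 14.1/(14.1 − 1) = 297.1 K.

T_H ≈ 297.1 K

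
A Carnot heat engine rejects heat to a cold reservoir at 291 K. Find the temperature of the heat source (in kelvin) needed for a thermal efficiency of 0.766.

From η = 1 − T_C/T_H, solving for T_H gives T_H = T_C/(1 − η) = 291.00/(1 − 0.766) = 1244 K.

T_H ≈ 1244 K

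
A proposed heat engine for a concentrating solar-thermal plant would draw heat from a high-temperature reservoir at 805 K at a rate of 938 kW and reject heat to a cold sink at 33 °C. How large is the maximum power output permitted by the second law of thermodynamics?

Ẇ_max ≈ 581.3 kW

T_C = 33 °C → 33 + 273.15 = 306.15 K.
The upper bound on efficiency is η_max = 1 − T_C/T_H = 1 − 306.15/805.00 = 0.6197.
W_max = η_max · Q_H = 0.6197 × 938 = 581.3 kW.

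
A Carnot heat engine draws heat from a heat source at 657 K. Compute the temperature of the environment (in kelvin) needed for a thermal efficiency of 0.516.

T_C ≈ 318.0 K

From η = 1 − T_C/T_H, T_C = T_H·(1 − η) = 657.00 × (1 − 0.516) = 318.0 K.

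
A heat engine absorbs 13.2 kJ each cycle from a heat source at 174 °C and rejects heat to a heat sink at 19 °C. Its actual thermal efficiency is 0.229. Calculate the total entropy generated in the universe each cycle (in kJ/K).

ΔS_univ ≈ 0.00532 kJ/K

T_H = 174 °C → 174 + 273.15 = 447.15 K.
T_C = 19 °C → 19 + 273.15 = 292.15 K.
W = η·Q_H = 0.229 × 13.2 = 3.023 kJ, so Q_C = Q_H − W = 10.18 kJ.
The hot reservoir loses entropy Q_H/T_H = 13.2/447.15 = 0.02952 kJ/K; the cold reservoir gains Q_C/T_C = 10.18/292.15 = 0.03484 kJ/K.
ΔS_univ = −Q_H/T_H + Q_C/T_C = 0.00532 kJ/K (> 0, since η = 0.229 < η_Carnot = 0.347).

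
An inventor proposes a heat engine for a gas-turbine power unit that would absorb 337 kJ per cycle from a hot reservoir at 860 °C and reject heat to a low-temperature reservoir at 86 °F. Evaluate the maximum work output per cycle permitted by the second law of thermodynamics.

W_max ≈ 247 kJ

T_H = 860 °C → 860 + 273.15 = 1133.15 K.
T_C = 86 °F → (86 − 32) × 5/9 = 30.00 °C = 303.15 K.
No engine can exceed the Carnot limit: η_max = 1 − T_C/T_H = 1 − 303.15/1133.15 = 0.7325.
W_max = η_max · Q_H = 0.7325 × 337 = 247 kJ.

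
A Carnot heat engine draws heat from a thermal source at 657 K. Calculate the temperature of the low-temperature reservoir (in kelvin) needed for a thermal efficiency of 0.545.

T_C ≈ 299 K

From η = 1 − T_C/T_H, T_C = T_H·(1 − η) = 657.00 × (1 − 0.545) = 299 K.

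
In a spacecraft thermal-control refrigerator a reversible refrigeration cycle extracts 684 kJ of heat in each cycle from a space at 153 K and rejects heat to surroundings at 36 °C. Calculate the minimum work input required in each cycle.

T_H = 36 °C → 36 + 273.15 = 309.15 K.
COP_R = T_C/(T_H − T_C) = 153.00/156.15 = 0.9798.
W = Q_C/COP_R = 684/0.9798 = 698 kJ.

W_in ≈ 698 kJ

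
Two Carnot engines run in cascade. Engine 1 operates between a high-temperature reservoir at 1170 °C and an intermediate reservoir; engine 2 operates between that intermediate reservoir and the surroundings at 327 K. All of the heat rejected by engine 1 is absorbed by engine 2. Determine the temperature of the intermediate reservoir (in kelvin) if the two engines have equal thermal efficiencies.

T_H = 1170 °C → 1170 + 273.15 = 1443.15 K.
Equal efficiencies require 1 − T_m/T_H = 1 − T_C/T_m, i.e. T_m/T_H = T_C/T_m, so T_m = √(T_H·T_C) = √(1443.15 × 327.00) = 687.0 K.

T_m ≈ 687.0 K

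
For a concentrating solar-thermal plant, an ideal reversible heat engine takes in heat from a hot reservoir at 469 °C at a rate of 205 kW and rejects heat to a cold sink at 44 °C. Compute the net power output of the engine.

T_H = 469 °C → 469 + 273.15 = 742.15 K.
T_C = 44 °C → 44 + 273.15 = 317.15 K.
Carnot efficiency: η = 1 − T_C/T_H = 1 − 317.15/742.15 = 0.5727.
W = η·Q_H = 0.5727 × 205 = 117 kW.

Ẇ ≈ 117 kW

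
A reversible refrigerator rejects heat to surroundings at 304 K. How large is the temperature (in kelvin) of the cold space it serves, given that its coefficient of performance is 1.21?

COP_R = T_C/(T_H − T_C) ⇒ T_C = T_H·COP_R/(1 + COP_R) = 304.00 × 1.21/(1 + 1.21) = 166 K.

T_C ≈ 166 K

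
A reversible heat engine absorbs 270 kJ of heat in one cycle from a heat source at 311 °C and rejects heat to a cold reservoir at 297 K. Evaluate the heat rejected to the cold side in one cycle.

Q_C ≈ 137 kJ

T_H = 311 °C → 311 + 273.15 = 584.15 K.
The Carnot efficiency is η = 1 − T_C/T_H = 1 − 297.00/584.15 = 0.4916.
For a reversible cycle Q_C/Q_H = T_C/T_H, so Q_C = 270 × 297.00/584.15 = 137 kJ.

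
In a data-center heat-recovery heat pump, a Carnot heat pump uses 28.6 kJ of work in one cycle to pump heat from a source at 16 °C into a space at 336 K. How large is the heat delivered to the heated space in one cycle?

Q_H ≈ 205 kJ

T_C = 16 °C → 16 + 273.15 = 289.15 K.
For a reversible heat pump, COP_HP = T_H/(T_H − T_C) = 336.00/46.85 = 7.1718.
Q_H = COP_HP · W = 7.1718 × 28.6 = 205 kJ.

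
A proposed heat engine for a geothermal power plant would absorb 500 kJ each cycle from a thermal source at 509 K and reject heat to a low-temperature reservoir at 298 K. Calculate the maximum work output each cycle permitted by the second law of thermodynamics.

W_max ≈ 207 kJ

No engine can exceed the Carnot limit: η_max = 1 − T_C/T_H = 1 − 298.00/509.00 = 0.4145.
W_max = η_max · Q_H = 0.4145 × 500 = 207 kJ.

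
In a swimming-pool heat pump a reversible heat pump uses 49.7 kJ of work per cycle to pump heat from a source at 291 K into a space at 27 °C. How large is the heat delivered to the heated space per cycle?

T_H = 27 °C → 27 + 273.15 = 300.15 K.
COP_HP = T_H/(T_H − T_C) = 300.15/9.15 = 32.8033.
Q_H = COP_HP · W = 32.8033 × 49.7 = 1630 kJ.

Q_H ≈ 1630 kJ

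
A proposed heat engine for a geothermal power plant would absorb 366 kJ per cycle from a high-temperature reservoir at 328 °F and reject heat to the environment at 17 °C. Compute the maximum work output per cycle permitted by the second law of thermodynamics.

W_max ≈ 123.3 kJ

T_H = 328 °F → (328 − 32) × 5/9 = 164.44 °C = 437.59 K.
T_C = 17 °C → 17 + 273.15 = 290.15 K.
The second-law ceiling is the Carnot efficiency, η_max = 1 − T_C/T_H = 1 − 290.15/437.59 = 0.3369.
W_max = η_max · Q_H = 0.3369 × 366 = 123.3 kJ.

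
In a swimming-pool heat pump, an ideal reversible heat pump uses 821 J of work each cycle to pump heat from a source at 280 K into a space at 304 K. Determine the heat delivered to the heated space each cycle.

For a reversible heat pump, COP_HP = T_H/(T_H − T_C) = 304.00/24.00 = 12.6667.
Q_H = COP_HP · W = 12.6667 × 821 = 10400 J.

Q_H ≈ 10400 J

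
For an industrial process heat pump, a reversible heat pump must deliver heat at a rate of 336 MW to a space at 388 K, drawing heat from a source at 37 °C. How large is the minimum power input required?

Ẇ_in ≈ 67.4 MW

T_C = 37 °C → 37 + 273.15 = 310.15 K.
The Carnot heat-pump COP is COP_HP = T_H/(T_H − T_C) = 388.00/77.85 = 4.9839.
W = Q_H/COP_HP = 336/4.9839 = 67.4 MW.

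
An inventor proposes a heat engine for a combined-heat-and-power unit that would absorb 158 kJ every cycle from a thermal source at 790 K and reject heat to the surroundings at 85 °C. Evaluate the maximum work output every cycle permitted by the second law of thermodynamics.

W_max ≈ 86.4 kJ

T_C = 85 °C → 85 + 273.15 = 358.15 K.
The upper bound on efficiency is η_max = 1 − T_C/T_H = 1 − 358.15/790.00 = 0.5466.
W_max = η_max · Q_H = 0.5466 × 158 = 86.4 kJ.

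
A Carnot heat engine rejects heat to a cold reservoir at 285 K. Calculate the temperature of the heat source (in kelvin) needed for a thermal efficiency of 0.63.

T_H ≈ 770 K

From η = 1 − T_C/T_H, solving for T_H gives T_H = T_C/(1 − η) = 285.00/(1 − 0.63) = 770 K.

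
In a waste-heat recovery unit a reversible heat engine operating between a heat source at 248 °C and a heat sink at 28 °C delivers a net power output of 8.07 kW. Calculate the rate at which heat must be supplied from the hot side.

Q̇_H ≈ 19.12 kW

T_H = 248 °C → 248 + 273.15 = 521.15 K.
T_C = 28 °C → 28 + 273.15 = 301.15 K.
For a reversible engine, η = 1 − T_C/T_H = 1 − 301.15/521.15 = 0.4221.
Q_H = W/η = 8.07/0.4221 = 19.12 kW.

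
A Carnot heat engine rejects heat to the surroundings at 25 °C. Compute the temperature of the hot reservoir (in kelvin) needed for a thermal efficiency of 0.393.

T_H ≈ 491 K

T_C = 25 °C → 25 + 273.15 = 298.15 K.
From η = 1 − T_C/T_H, solving for T_H gives T_H = T_C/(1 − η) = 298.15/(1 − 0.393) = 491 K.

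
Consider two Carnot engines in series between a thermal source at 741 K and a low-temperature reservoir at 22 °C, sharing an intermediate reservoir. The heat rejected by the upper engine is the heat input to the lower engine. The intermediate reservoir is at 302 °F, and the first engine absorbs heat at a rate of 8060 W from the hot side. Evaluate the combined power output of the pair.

Ẇ_total ≈ 4850 W

T_C = 22 °C → 22 + 273.15 = 295.15 K.
Two reversible stages in series are equivalent to a single Carnot engine between T_H and T_C, so η_total = 1 − T_C/T_H = 1 − 295.15/741.00 = 0.6017.
W_total = η_total · Q_H = 0.6017 × 8060 = 4850 W.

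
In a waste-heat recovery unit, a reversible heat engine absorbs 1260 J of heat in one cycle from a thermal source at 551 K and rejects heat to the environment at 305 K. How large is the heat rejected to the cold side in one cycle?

For a reversible engine, η = 1 − T_C/T_H = 1 − 305.00/551.00 = 0.4465.
For a reversible cycle Q_C/Q_H = T_C/T_H, so Q_C = 1260 × 305.00/551.00 = 697 J.

Q_C ≈ 697 J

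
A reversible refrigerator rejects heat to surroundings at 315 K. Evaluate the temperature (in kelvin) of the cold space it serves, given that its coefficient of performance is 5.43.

COP_R = T_C/(T_H − T_C) ⇒ T_C = T_H·COP_R/(1 + COP_R) = 315.00 × 5.43/(1 + 5.43) = 266 K.

T_C ≈ 266 K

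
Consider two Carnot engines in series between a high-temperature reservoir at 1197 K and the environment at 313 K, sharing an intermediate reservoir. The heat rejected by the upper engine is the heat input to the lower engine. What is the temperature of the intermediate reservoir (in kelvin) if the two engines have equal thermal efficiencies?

T_m ≈ 612 K

Equal efficiencies require 1 − T_m/T_H = 1 − T_C/T_m, i.e. T_m/T_H = T_C/T_m, so T_m = √(T_H·T_C) = √(1197.00 × 313.00) = 612 K.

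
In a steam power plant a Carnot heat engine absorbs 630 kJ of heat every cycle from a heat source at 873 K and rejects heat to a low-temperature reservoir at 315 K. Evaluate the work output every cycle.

Carnot efficiency: η = 1 − T_C/T_H = 1 − 315.00/873.00 = 0.6392.
W = η·Q_H = 0.6392 × 630 = 403 kJ.

W ≈ 403 kJ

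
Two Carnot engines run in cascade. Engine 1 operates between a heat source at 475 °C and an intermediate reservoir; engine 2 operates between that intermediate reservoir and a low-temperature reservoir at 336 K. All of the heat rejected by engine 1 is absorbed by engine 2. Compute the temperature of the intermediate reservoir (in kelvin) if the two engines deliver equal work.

T_H = 475 °C → 475 + 273.15 = 748.15 K.
For reversible stages Q_m = Q_H·(T_m/T_H). Setting W₁ = Q_H(1 − T_m/T_H) equal to W₂ = Q_m(1 − T_C/T_m) = Q_H·(T_m − T_C)/T_H gives T_H − T_m = T_m − T_C, so T_m = (T_H + T_C)/2 = (748.15 + 336.00)/2 = 542.1 K.

T_m ≈ 542.1 K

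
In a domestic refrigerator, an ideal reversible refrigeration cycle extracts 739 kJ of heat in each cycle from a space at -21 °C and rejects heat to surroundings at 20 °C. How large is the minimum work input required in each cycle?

W_in ≈ 120 kJ

T_H = 20 °C → 20 + 273.15 = 293.15 K.
T_C = -21 °C → -21 + 273.15 = 252.15 K.
The reversible coefficient of performance is COP_R = T_C/(T_H − T_C) = 252.15/41.00 = 6.1500.
W = Q_C/COP_R = 739/6.1500 = 120 kJ.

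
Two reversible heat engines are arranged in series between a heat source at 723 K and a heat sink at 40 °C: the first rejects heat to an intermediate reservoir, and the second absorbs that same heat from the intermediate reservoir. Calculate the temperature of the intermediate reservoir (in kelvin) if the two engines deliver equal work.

T_C = 40 °C → 40 + 273.15 = 313.15 K.
For reversible stages Q_m = Q_H·(T_m/T_H). Setting W₁ = Q_H(1 − T_m/T_H) equal to W₂ = Q_m(1 − T_C/T_m) = Q_H·(T_m − T_C)/T_H gives T_H − T_m = T_m − T_C, so T_m = (T_H + T_C)/2 = (723.00 + 313.15)/2 = 518 K.

T_m ≈ 518 K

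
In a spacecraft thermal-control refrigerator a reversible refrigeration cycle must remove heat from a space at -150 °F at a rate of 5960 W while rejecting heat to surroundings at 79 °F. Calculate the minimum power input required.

Ẇ_in ≈ 4407 W

T_H = 79 °F → (79 − 32) × 5/9 = 26.11 °C = 299.26 K.
T_C = -150 °F → (-150 − 32) × 5/9 = -101.11 °C = 172.04 K.
Carnot COP: COP_R = T_C/(T_H − T_C) = 172.04/127.22 = 1.3523.
W = Q_C/COP_R = 5960/1.3523 = 4407 W.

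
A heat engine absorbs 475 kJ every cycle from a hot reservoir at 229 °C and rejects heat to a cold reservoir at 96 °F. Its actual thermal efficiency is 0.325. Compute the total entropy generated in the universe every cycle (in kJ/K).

ΔS_univ ≈ 0.0927 kJ/K

T_H = 229 °C → 229 + 273.15 = 502.15 K.
T_C = 96 °F → (96 − 32) × 5/9 = 35.56 °C = 308.71 K.
W = η·Q_H = 0.325 × 475 = 154.4 kJ, so Q_C = Q_H − W = 320.6 kJ.
Entropy balance on the reservoirs: −Q_H/T_H = -0.9459 kJ/K, +Q_C/T_C = 1.039 kJ/K.
ΔS_univ = −Q_H/T_H + Q_C/T_C = 0.0927 kJ/K (> 0, since η = 0.325 < η_Carnot = 0.385).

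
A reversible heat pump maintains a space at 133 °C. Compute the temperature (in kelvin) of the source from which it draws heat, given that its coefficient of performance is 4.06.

T_C ≈ 306.1 K

T_H = 133 °C → 133 + 273.15 = 406.15 K.
COP_HP = T_H/(T_H − T_C) ⇒ T_C = T_H·(COP_HP − 1)/COP_HP = 406.15 × (4.06 − 1)/4.06 = 306.1 K.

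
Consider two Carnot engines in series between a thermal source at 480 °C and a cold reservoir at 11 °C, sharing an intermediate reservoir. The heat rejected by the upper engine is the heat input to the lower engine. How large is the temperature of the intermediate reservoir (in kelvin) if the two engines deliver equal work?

T_H = 480 °C → 480 + 273.15 = 753.15 K.
T_C = 11 °C → 11 + 273.15 = 284.15 K.
For reversible stages Q_m = Q_H·(T_m/T_H). Setting W₁ = Q_H(1 − T_m/T_H) equal to W₂ = Q_m(1 − T_C/T_m) = Q_H·(T_m − T_C)/T_H gives T_H − T_m = T_m − T_C, so T_m = (T_H + T_C)/2 = (753.15 + 284.15)/2 = 519 K.

T_m ≈ 519 K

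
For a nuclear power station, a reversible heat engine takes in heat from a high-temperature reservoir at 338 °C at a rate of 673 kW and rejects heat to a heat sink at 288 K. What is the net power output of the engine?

T_H = 338 °C → 338 + 273.15 = 611.15 K.
For a reversible engine, η = 1 − T_C/T_H = 1 − 288.00/611.15 = 0.5288.
W = η·Q_H = 0.5288 × 673 = 356 kW.

Ẇ ≈ 356 kW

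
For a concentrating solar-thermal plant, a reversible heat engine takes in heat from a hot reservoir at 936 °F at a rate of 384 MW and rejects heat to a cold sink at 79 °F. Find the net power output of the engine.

T_H = 936 °F → (936 − 32) × 5/9 = 502.22 °C = 775.37 K.
T_C = 79 °F → (79 − 32) × 5/9 = 26.11 °C = 299.26 K.
Carnot efficiency: η = 1 − T_C/T_H = 1 − 299.26/775.37 = 0.6140.
W = η·Q_H = 0.6140 × 384 = 236 MW.

Ẇ ≈ 236 MW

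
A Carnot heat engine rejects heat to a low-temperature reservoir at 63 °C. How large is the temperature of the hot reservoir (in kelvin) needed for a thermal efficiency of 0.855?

T_C = 63 °C → 63 + 273.15 = 336.15 K.
From η = 1 − T_C/T_H, solving for T_H gives T_H = T_C/(1 − η) = 336.15/(1 − 0.855) = 2318 K.

T_H ≈ 2318 K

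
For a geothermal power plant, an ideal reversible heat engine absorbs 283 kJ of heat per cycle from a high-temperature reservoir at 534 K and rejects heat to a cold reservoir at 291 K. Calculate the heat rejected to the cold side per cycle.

η_rev = 1 − T_C/T_H = 1 − 291.00/534.00 = 0.4551.
For a reversible cycle Q_C/Q_H = T_C/T_H, so Q_C = 283 × 291.00/534.00 = 154.2 kJ.

Q_C ≈ 154.2 kJ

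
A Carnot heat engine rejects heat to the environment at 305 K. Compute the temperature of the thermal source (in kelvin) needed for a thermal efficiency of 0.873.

T_H ≈ 2400 K

From η = 1 − T_C/T_H, solving for T_H gives T_H = T_C/(1 − η) = 305.00/(1 − 0.873) = 2400 K.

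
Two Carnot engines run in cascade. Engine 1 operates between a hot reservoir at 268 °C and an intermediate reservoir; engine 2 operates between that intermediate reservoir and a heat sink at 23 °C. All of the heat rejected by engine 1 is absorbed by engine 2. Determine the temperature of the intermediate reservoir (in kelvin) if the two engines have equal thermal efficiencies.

T_m ≈ 400 K

T_H = 268 °C → 268 + 273.15 = 541.15 K.
T_C = 23 °C → 23 + 273.15 = 296.15 K.
Equal efficiencies require 1 − T_m/T_H = 1 − T_C/T_m, i.e. T_m/T_H = T_C/T_m, so T_m = √(T_H·T_C) = √(541.15 × 296.15) = 400 K.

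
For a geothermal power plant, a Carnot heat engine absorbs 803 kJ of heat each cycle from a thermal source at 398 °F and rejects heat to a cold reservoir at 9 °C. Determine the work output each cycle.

W ≈ 328 kJ

T_H = 398 °F → (398 − 32) × 5/9 = 203.33 °C = 476.48 K.
T_C = 9 °C → 9 + 273.15 = 282.15 K.
Since the cycle is reversible, η = 1 − T_C/T_H = 1 − 282.15/476.48 = 0.4078.
W = η·Q_H = 0.4078 × 803 = 328 kJ.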